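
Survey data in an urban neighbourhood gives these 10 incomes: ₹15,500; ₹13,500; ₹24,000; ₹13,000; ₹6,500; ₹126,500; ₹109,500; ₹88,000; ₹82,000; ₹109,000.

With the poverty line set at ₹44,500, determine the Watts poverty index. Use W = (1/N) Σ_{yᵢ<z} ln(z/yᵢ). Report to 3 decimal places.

0.602

Below the line: ₹6,500, ₹13,000, ₹13,500, ₹15,500, ₹24,000 (q = 5 of N = 10).
ln(z/y) terms: ln(44500/6500) = 1.9237; ln(44500/13000) = 1.2305; ln(44500/13500) = 1.1928; ln(44500/15500) = 1.0546; ln(44500/24000) = 0.6174.
W = 6.019111 / 10 = 0.602.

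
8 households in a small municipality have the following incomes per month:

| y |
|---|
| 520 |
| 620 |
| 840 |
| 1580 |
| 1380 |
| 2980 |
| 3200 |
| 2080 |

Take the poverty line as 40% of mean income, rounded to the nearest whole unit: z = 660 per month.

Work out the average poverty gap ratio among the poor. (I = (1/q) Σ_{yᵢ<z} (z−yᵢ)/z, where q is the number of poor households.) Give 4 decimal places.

Below z: 520, 620 (q = 2 of N = 8).
Shortfall ratios (z−y)/z: 0.2121, 0.0606; sum = 0.272727.
The income-gap ratio divides by q (the poor only): 0.272727 / 2 = 0.1364.

0.1364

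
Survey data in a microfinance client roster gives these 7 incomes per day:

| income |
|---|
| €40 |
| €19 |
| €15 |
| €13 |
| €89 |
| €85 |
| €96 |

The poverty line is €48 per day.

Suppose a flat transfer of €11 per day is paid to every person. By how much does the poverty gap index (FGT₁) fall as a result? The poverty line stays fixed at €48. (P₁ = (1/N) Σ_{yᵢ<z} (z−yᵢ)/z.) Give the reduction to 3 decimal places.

0.122

Before: below the line — €13, €15, €19, €40; poverty gap index (FGT₁) = 0.31250.
After the €11 transfer: below the line — €24, €26, €30; poverty gap index (FGT₁) = 0.19048.
Reduction = 0.31250 − 0.19048 = 0.122.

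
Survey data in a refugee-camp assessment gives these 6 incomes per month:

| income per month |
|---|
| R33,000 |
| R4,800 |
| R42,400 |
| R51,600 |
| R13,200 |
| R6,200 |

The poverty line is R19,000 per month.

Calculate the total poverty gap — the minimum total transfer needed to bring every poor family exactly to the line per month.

R32,800

Incomes under z: R4,800, R6,200, R13,200 (q = 3 of N = 6).
Individual gaps: 19000−4800 = 14200; 19000−6200 = 12800; 19000−13200 = 5800.
Aggregate gap = R32,800.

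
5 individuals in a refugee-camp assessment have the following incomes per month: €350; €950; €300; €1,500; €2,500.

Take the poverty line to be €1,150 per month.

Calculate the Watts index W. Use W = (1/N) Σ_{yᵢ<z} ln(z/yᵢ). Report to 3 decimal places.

0.545

Poor units: €300, €350, €950 (q = 3 of N = 5).
ln(z/y) terms: ln(1150/300) = 1.3437; ln(1150/350) = 1.1896; ln(1150/950) = 0.1911.
W = 2.724374 / 5 = 0.545.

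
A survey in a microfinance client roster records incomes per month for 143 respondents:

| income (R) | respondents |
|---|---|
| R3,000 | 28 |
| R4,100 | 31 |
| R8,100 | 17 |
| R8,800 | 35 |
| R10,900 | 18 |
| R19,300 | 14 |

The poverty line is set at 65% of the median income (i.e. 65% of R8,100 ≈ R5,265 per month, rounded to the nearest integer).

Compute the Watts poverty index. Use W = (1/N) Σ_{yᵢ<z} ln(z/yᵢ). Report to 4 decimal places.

0.1643

Poor units: 28×R3,000, 31×R4,100 (q = 59 of N = 143).
ln(z/y) terms: ln(5265/3000) = 0.5625 (×28); ln(5265/4100) = 0.2501 (×31).
W = 23.502047 / 143 = 0.1643.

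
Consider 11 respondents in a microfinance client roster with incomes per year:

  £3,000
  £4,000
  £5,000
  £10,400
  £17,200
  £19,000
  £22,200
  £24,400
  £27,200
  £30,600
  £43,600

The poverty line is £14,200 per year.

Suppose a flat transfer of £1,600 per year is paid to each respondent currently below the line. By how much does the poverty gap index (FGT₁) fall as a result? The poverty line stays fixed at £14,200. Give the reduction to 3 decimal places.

0.041

Before: below the line — £3,000, £4,000, £5,000, £10,400; poverty gap index (FGT₁) = 0.22023.
After the £1,600 transfer: below the line — £4,600, £5,600, £6,600, £12,000; poverty gap index (FGT₁) = 0.17926.
Reduction = 0.22023 − 0.17926 = 0.041.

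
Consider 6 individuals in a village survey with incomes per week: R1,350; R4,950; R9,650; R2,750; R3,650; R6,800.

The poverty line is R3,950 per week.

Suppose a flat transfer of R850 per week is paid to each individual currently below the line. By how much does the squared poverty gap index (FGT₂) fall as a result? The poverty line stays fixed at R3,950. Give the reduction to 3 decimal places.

0.055

Before: below the line — R1,350, R2,750, R3,650; squared poverty gap index (FGT₂) = 0.08855.
After the R850 transfer: below the line — R2,200, R3,600; squared poverty gap index (FGT₂) = 0.03402.
Reduction = 0.08855 − 0.03402 = 0.055.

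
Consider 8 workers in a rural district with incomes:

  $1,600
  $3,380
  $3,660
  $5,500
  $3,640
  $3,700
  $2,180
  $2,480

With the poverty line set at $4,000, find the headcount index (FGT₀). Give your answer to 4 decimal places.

7 of the 8 workers have income below $4,000.
H = 7/8 = 0.8750.

0.8750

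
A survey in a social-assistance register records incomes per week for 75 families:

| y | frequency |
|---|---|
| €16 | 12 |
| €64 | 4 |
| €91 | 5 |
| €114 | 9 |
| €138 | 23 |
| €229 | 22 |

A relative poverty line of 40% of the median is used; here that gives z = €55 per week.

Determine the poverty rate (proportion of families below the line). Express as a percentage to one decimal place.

12 of the 75 families have income below €55.
H = 12/75 = 16.0%.

16.0%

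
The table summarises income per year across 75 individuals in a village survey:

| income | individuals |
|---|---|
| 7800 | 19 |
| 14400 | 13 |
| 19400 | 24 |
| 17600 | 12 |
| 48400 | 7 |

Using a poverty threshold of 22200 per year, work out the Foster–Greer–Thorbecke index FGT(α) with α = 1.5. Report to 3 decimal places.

Incomes under z: 19×7800, 13×14400, 12×17600, 24×19400 (q = 68 of N = 75).
Normalized shortfalls: (22200−7800)/22200 = 0.6486 (×19); (22200−14400)/22200 = 0.3514 (×13); (22200−17600)/22200 = 0.2072 (×12); (22200−19400)/22200 = 0.1261 (×24).
Raised to α = 1.5: 0.52241 (×19); 0.20826 (×13); 0.09432 (×12); 0.04479 (×24).
Sum = 14.840150; FGT(1.5) = 14.840150 / 75 = 0.198.

0.198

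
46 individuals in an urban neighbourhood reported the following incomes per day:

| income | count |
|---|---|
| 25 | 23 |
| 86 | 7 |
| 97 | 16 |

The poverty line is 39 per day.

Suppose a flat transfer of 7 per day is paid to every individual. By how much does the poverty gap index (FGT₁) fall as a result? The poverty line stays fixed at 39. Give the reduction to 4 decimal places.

Before: below the line — 23×25; poverty gap index (FGT₁) = 0.179487.
After the 7 transfer: below the line — 23×32; poverty gap index (FGT₁) = 0.089744.
Reduction = 0.179487 − 0.089744 = 0.0897.

0.0897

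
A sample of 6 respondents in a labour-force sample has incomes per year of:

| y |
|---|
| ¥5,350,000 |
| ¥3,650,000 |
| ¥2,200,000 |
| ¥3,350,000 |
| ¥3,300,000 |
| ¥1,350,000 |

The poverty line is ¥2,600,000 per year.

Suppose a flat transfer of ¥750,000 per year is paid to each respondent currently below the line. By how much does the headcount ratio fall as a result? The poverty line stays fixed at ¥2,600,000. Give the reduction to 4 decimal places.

Before: below the line — ¥1,350,000, ¥2,200,000; headcount ratio = 0.333333.
After the ¥750,000 transfer: below the line — ¥2,100,000; headcount ratio = 0.166667.
Reduction = 0.333333 − 0.166667 = 0.1667.

0.1667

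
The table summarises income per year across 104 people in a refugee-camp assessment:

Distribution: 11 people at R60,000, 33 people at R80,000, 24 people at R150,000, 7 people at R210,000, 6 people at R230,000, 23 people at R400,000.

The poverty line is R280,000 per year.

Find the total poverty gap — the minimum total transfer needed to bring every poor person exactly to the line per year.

R12,930,000

Below z: 11×R60,000, 33×R80,000, 24×R150,000, 7×R210,000, 6×R230,000 (q = 81 of N = 104).
Individual gaps: 11×(280000−60000) = 2420000; 33×(280000−80000) = 6600000; 24×(280000−150000) = 3120000; 7×(280000−210000) = 490000; 6×(280000−230000) = 300000.
Aggregate gap = R12,930,000.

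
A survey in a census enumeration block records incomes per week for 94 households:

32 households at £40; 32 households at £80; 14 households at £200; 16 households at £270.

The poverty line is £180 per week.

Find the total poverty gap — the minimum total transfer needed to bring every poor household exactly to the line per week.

£7,680

Incomes under z: 32×£40, 32×£80 (q = 64 of N = 94).
Individual gaps: 32×(180−40) = 4480; 32×(180−80) = 3200.
Aggregate gap = £7,680.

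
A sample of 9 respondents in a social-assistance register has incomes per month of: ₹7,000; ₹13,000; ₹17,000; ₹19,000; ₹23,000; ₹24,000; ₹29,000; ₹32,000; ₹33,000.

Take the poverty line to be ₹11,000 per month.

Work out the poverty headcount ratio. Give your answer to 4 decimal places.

0.1111

1 of the 9 respondents have income below ₹11,000.
H = 1/9 = 0.1111.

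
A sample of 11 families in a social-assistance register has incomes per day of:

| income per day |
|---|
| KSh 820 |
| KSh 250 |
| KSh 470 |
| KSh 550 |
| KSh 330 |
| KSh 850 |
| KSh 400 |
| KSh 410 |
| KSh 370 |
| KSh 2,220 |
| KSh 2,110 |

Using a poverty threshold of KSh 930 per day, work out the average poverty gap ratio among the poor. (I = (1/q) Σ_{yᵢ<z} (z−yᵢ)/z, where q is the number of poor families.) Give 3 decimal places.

0.468

Below the line: KSh 250, KSh 330, KSh 370, KSh 400, KSh 410, KSh 470, KSh 550, KSh 820, KSh 850 (q = 9 of N = 11).
Relative gaps: 0.7312, 0.6452, 0.6022, 0.5699, 0.5591, 0.4946, 0.4086, 0.1183, 0.0860; sum = 4.215054.
The income-gap ratio divides by q (the poor only): 4.215054 / 9 = 0.468.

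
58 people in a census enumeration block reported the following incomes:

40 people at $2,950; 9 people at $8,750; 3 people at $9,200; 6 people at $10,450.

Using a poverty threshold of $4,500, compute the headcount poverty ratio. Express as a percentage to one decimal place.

40 of the 58 people have income below $4,500.
H = 40/58 = 69.0%.

69.0%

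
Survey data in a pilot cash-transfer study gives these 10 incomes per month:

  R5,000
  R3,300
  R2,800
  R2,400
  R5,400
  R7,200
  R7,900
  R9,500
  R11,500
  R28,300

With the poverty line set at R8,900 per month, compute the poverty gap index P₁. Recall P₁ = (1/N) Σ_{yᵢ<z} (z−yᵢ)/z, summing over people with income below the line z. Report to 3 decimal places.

Poor units: R2,400, R2,800, R3,300, R5,000, R5,400, R7,200, R7,900 (q = 7 of N = 10).
Relative gaps: (8900−2400)/8900 = 0.7303; (8900−2800)/8900 = 0.6854; (8900−3300)/8900 = 0.6292; (8900−5000)/8900 = 0.4382; (8900−5400)/8900 = 0.3933; (8900−7200)/8900 = 0.1910; (8900−7900)/8900 = 0.1124.
Σ = 3.179775. Dividing by the full population N = 10 gives P₁ = 0.318.

0.318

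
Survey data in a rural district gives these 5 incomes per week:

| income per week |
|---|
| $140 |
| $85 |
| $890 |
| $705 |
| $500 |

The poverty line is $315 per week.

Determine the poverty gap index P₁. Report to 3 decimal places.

0.257

Below z: $85, $140 (q = 2 of N = 5).
Normalized shortfalls: (315−85)/315 = 0.7302; (315−140)/315 = 0.5556.
Sum of shortfalls = 1.285714; P₁ averages over all N: 1.285714 / 5 = 0.257.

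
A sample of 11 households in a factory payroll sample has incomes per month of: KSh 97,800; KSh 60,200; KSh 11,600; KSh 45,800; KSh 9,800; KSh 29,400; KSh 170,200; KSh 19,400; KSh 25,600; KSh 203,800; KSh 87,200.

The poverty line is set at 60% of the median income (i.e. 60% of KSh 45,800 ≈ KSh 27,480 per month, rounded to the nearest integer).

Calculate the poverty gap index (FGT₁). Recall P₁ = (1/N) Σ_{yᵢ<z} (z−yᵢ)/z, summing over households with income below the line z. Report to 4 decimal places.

Below z: KSh 9,800, KSh 11,600, KSh 19,400, KSh 25,600 (q = 4 of N = 11).
Normalized shortfalls: (27480−9800)/27480 = 0.6434; (27480−11600)/27480 = 0.5779; (27480−19400)/27480 = 0.2940; (27480−25600)/27480 = 0.0684.
Σ = 1.583697. Dividing by the full population N = 11 gives P₁ = 0.1440.

0.1440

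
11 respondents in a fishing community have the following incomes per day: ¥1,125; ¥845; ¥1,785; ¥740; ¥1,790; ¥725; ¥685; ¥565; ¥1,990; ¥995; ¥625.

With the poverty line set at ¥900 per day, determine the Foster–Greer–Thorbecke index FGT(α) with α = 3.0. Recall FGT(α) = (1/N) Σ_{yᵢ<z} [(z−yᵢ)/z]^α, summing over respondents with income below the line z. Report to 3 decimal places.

0.010

Poor units: ¥565, ¥625, ¥685, ¥725, ¥740, ¥845 (q = 6 of N = 11).
Shortfall ratios: (900−565)/900 = 0.3722; (900−625)/900 = 0.3056; (900−685)/900 = 0.2389; (900−725)/900 = 0.1944; (900−740)/900 = 0.1778; (900−845)/900 = 0.0611.
Raised to α = 3.0: 0.05157; 0.02853; 0.01363; 0.00735; 0.00562; 0.00023.
Sum = 0.106931; FGT(3.0) = 0.106931 / 11 = 0.010.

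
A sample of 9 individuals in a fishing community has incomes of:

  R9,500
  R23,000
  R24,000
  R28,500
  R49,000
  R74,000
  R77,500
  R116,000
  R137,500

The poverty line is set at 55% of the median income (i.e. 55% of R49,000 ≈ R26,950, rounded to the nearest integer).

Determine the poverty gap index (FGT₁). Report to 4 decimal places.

Below the line: R9,500, R23,000, R24,000 (q = 3 of N = 9).
Normalized shortfalls: (26950−9500)/26950 = 0.6475; (26950−23000)/26950 = 0.1466; (26950−24000)/26950 = 0.1095.
Σ = 0.903525. Dividing by the full population N = 9 gives P₁ = 0.1004.

0.1004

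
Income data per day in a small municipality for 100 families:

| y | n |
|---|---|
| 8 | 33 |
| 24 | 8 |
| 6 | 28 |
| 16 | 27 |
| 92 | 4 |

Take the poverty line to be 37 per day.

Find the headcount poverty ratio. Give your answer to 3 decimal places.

0.960

96 of the 100 families have income below 37.
H = 96/100 = 0.960.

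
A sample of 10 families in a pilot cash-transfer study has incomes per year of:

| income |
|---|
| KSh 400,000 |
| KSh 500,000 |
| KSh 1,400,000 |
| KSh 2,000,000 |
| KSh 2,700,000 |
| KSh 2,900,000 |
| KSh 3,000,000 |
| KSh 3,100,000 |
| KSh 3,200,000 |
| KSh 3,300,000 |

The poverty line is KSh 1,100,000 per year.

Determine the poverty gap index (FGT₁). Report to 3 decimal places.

0.118

Poor units: KSh 400,000, KSh 500,000 (q = 2 of N = 10).
Gap ratios (z−y)/z: (1100000−400000)/1100000 = 0.6364; (1100000−500000)/1100000 = 0.5455.
Sum of shortfalls = 1.181818; P₁ averages over all N: 1.181818 / 10 = 0.118.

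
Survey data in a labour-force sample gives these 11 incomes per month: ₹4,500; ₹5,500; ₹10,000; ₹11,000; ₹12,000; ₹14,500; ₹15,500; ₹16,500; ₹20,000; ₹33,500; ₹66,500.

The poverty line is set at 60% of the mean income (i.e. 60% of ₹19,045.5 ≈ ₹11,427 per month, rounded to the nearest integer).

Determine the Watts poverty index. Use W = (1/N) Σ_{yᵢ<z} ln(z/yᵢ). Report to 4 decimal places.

0.1668

Below z: ₹4,500, ₹5,500, ₹10,000, ₹11,000 (q = 4 of N = 11).
Log shortfalls: ln(11427/4500) = 0.9319; ln(11427/5500) = 0.7312; ln(11427/10000) = 0.1334; ln(11427/11000) = 0.0381.
W = 1.834610 / 11 = 0.1668.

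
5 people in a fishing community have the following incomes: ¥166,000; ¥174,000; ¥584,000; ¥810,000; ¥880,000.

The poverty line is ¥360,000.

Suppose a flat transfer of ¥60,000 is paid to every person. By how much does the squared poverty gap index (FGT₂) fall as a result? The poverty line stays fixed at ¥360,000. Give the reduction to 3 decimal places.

Before: below the line — ¥166,000, ¥174,000; squared poverty gap index (FGT₂) = 0.11147.
After the ¥60,000 transfer: below the line — ¥226,000, ¥234,000; squared poverty gap index (FGT₂) = 0.05221.
Reduction = 0.11147 − 0.05221 = 0.059.

0.059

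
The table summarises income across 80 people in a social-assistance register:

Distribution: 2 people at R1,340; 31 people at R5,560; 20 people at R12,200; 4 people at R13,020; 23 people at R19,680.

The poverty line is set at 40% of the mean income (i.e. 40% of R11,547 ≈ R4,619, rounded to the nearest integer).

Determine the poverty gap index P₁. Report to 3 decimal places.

0.018

Below z: 2×R1,340 (q = 2 of N = 80).
Gap ratios (z−y)/z: (4619−1340)/4619 = 0.7099 (×2).
Sum of shortfalls = 1.419788; P₁ averages over all N: 1.419788 / 80 = 0.018.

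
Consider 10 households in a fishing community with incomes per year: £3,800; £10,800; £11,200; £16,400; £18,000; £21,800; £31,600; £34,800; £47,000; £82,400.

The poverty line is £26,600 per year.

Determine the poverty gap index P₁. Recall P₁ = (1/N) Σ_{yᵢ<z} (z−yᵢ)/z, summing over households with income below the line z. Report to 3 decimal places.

Poor units: £3,800, £10,800, £11,200, £16,400, £18,000, £21,800 (q = 6 of N = 10).
Gap ratios (z−y)/z: (26600−3800)/26600 = 0.8571; (26600−10800)/26600 = 0.5940; (26600−11200)/26600 = 0.5789; (26600−16400)/26600 = 0.3835; (26600−18000)/26600 = 0.3233; (26600−21800)/26600 = 0.1805.
Sum of shortfalls = 2.917293; P₁ averages over all N: 2.917293 / 10 = 0.292.

0.292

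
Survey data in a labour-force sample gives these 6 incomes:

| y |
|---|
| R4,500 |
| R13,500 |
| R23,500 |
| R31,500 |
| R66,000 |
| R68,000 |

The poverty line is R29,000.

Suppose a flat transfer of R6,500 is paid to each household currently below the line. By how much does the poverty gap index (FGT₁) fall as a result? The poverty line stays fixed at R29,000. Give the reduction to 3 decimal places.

Before: below the line — R4,500, R13,500, R23,500; poverty gap index (FGT₁) = 0.26149.
After the R6,500 transfer: below the line — R11,000, R20,000; poverty gap index (FGT₁) = 0.15517.
Reduction = 0.26149 − 0.15517 = 0.106.

0.106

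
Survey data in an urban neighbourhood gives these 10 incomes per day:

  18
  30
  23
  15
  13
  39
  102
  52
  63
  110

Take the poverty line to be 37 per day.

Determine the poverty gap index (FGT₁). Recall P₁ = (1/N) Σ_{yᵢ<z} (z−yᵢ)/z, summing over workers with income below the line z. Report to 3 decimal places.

0.232

Poor units: 13, 15, 18, 23, 30 (q = 5 of N = 10).
Normalized shortfalls: (37−13)/37 = 0.6486; (37−15)/37 = 0.5946; (37−18)/37 = 0.5135; (37−23)/37 = 0.3784; (37−30)/37 = 0.1892.
Sum of shortfalls = 2.324324; P₁ averages over all N: 2.324324 / 10 = 0.232.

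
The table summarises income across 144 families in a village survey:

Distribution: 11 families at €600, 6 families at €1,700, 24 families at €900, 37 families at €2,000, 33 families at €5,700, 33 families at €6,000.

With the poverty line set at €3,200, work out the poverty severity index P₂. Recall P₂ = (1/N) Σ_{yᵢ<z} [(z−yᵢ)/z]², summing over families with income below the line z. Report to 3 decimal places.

Below z: 11×€600, 24×€900, 6×€1,700, 37×€2,000 (q = 78 of N = 144).
Relative gaps: (3200−600)/3200 = 0.8125 (×11); (3200−900)/3200 = 0.7188 (×24); (3200−1700)/3200 = 0.4688 (×6); (3200−2000)/3200 = 0.3750 (×37).
Squared: 0.6602 (×11); 0.5166 (×24); 0.2197 (×6); 0.1406 (×37).
Sum = 26.181641; P₂ = 26.181641 / 144 = 0.182.

0.182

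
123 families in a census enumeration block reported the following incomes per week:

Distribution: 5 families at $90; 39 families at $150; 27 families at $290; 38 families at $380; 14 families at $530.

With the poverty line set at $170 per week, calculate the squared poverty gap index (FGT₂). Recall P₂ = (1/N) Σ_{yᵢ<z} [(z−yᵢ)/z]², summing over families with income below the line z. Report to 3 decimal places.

Incomes under z: 5×$90, 39×$150 (q = 44 of N = 123).
Relative gaps: (170−90)/170 = 0.4706 (×5); (170−150)/170 = 0.1176 (×39).
Squared: 0.2215 (×5); 0.0138 (×39).
Sum = 1.647059; P₂ = 1.647059 / 123 = 0.013.

0.013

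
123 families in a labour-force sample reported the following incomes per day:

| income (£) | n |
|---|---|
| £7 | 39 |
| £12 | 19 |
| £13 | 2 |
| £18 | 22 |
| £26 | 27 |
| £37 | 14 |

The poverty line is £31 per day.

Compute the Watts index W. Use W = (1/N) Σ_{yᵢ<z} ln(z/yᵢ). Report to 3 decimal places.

0.768

Below z: 39×£7, 19×£12, 2×£13, 22×£18, 27×£26 (q = 109 of N = 123).
Log gaps: ln(31/7) = 1.4881 (×39); ln(31/12) = 0.9491 (×19); ln(31/13) = 0.8690 (×2); ln(31/18) = 0.5436 (×22); ln(31/26) = 0.1759 (×27).
W = 94.514199 / 123 = 0.768.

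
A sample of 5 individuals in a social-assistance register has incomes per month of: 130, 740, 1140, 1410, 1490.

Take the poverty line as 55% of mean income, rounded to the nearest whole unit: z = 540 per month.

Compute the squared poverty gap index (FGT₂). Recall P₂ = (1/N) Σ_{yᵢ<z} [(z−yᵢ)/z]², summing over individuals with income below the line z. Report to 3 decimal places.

0.115

Below the line: 130 (q = 1 of N = 5).
Gap ratios (z−y)/z: (540−130)/540 = 0.7593.
Squared: 0.5765.
Sum = 0.576475; P₂ = 0.576475 / 5 = 0.115.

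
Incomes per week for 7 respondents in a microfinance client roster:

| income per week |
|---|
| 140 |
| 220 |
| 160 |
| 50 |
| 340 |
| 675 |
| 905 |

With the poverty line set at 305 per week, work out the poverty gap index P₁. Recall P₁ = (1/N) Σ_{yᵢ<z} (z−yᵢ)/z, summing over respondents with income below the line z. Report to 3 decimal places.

0.304

Below the line: 50, 140, 160, 220 (q = 4 of N = 7).
Gap ratios (z−y)/z: (305−50)/305 = 0.8361; (305−140)/305 = 0.5410; (305−160)/305 = 0.4754; (305−220)/305 = 0.2787.
Σ = 2.131148. Dividing by the full population N = 7 gives P₁ = 0.304.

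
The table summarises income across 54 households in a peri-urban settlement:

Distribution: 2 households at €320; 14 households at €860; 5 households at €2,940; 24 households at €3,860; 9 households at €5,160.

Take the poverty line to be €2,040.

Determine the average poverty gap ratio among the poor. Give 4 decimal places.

0.6115

Poor units: 2×€320, 14×€860 (q = 16 of N = 54).
Relative gaps: 0.8431 (×2), 0.5784 (×14); sum = 9.784314.
I averages over the q = 16 poor units only: 9.784314 / 16 = 0.6115.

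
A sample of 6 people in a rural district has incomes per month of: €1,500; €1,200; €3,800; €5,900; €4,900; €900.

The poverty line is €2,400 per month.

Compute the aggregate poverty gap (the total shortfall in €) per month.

Incomes under z: €900, €1,200, €1,500 (q = 3 of N = 6).
Individual gaps: 2400−900 = 1500; 2400−1200 = 1200; 2400−1500 = 900.
Aggregate gap = €3,600.

€3,600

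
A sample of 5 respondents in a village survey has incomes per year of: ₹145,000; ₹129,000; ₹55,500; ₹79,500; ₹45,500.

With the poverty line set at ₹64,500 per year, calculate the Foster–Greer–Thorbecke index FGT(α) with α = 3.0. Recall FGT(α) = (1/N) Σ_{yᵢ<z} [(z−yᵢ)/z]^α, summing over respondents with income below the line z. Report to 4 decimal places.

0.0057

Poor units: ₹45,500, ₹55,500 (q = 2 of N = 5).
Normalized shortfalls: (64500−45500)/64500 = 0.2946; (64500−55500)/64500 = 0.1395.
Raised to α = 3.0: 0.02556; 0.00272.
Sum = 0.028278; FGT(3.0) = 0.028278 / 5 = 0.0057.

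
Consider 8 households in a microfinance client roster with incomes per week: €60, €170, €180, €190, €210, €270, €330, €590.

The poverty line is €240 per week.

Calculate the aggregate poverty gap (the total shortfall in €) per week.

Below the line: €60, €170, €180, €190, €210 (q = 5 of N = 8).
Individual gaps: 240−60 = 180; 240−170 = 70; 240−180 = 60; 240−190 = 50; 240−210 = 30.
Aggregate gap = €390.

€390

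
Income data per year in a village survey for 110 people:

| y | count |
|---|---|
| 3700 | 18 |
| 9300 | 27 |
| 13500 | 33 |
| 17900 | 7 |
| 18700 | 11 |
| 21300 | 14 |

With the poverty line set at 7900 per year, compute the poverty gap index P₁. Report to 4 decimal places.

0.0870

Incomes under z: 18×3700 (q = 18 of N = 110).
Normalized shortfalls: (7900−3700)/7900 = 0.5316 (×18).
Sum of shortfalls = 9.569620; P₁ averages over all N: 9.569620 / 110 = 0.0870.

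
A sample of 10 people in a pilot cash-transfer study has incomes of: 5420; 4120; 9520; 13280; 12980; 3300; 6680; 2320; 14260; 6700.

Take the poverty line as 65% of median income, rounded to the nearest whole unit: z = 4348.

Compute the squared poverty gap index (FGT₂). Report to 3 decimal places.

0.028

Poor units: 2320, 3300, 4120 (q = 3 of N = 10).
Gap ratios (z−y)/z: (4348−2320)/4348 = 0.4664; (4348−3300)/4348 = 0.2410; (4348−4120)/4348 = 0.0524.
Squared: 0.2175; 0.0581; 0.0027.
Sum = 0.278394; P₂ = 0.278394 / 10 = 0.028.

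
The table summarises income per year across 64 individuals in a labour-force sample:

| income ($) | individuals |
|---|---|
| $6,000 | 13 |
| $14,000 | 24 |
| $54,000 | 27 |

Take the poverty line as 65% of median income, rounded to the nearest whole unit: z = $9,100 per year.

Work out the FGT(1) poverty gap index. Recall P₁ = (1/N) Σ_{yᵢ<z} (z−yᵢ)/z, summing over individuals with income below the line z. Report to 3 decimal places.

0.069

Incomes under z: 13×$6,000 (q = 13 of N = 64).
Relative gaps: (9100−6000)/9100 = 0.3407 (×13).
Σ = 4.428571. Dividing by the full population N = 64 gives P₁ = 0.069.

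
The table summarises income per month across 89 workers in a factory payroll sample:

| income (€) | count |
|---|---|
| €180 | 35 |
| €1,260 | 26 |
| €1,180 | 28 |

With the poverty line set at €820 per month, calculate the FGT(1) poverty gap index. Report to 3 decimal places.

Below z: 35×€180 (q = 35 of N = 89).
Gap ratios (z−y)/z: (820−180)/820 = 0.7805 (×35).
Sum of shortfalls = 27.317073; P₁ averages over all N: 27.317073 / 89 = 0.307.

0.307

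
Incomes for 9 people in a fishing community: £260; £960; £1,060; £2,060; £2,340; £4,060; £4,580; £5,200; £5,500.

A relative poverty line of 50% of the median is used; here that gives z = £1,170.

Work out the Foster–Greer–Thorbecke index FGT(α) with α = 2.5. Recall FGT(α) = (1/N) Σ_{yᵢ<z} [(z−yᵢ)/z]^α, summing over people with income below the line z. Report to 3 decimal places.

0.061

Poor units: £260, £960, £1,060 (q = 3 of N = 9).
Gap ratios (z−y)/z: (1170−260)/1170 = 0.7778; (1170−960)/1170 = 0.1795; (1170−1060)/1170 = 0.0940.
Raised to α = 2.5: 0.53351; 0.01365; 0.00271.
Sum = 0.549864; FGT(2.5) = 0.549864 / 9 = 0.061.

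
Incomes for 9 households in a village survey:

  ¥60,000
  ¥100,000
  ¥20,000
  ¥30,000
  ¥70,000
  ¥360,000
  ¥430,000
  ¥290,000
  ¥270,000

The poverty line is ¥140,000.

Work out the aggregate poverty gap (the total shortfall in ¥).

¥420,000

Poor units: ¥20,000, ¥30,000, ¥60,000, ¥70,000, ¥100,000 (q = 5 of N = 9).
Individual gaps: 140000−20000 = 120000; 140000−30000 = 110000; 140000−60000 = 80000; 140000−70000 = 70000; 140000−100000 = 40000.
Aggregate gap = ¥420,000.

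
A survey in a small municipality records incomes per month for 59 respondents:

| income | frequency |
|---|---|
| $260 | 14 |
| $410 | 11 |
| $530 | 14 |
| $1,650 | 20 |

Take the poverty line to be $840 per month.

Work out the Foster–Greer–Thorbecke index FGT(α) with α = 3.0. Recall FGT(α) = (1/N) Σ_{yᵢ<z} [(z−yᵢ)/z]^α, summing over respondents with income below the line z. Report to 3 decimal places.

0.115

Below z: 14×$260, 11×$410, 14×$530 (q = 39 of N = 59).
Shortfall ratios: (840−260)/840 = 0.6905 (×14); (840−410)/840 = 0.5119 (×11); (840−530)/840 = 0.3690 (×14).
Raised to α = 3.0: 0.32919 (×14); 0.13414 (×11); 0.05026 (×14).
Sum = 6.787906; FGT(3.0) = 6.787906 / 59 = 0.115.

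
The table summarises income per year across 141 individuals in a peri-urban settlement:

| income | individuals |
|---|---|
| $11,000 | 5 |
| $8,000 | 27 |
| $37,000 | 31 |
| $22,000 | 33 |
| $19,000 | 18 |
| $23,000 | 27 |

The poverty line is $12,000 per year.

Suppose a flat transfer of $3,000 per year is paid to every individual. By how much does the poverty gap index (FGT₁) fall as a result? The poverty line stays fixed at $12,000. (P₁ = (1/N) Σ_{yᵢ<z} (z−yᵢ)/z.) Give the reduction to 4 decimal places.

Before: below the line — 27×$8,000, 5×$11,000; poverty gap index (FGT₁) = 0.066785.
After the $3,000 transfer: below the line — 27×$11,000; poverty gap index (FGT₁) = 0.015957.
Reduction = 0.066785 − 0.015957 = 0.0508.

0.0508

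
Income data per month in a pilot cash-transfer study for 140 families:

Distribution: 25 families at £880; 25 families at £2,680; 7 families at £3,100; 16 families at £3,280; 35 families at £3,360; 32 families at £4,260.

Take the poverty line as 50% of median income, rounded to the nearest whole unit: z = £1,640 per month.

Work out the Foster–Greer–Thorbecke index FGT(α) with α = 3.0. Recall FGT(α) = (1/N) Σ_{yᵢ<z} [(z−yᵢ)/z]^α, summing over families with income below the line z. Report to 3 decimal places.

Poor units: 25×£880 (q = 25 of N = 140).
Gap ratios (z−y)/z: (1640−880)/1640 = 0.4634 (×25).
Raised to α = 3.0: 0.09952 (×25).
Sum = 2.487993; FGT(3.0) = 2.487993 / 140 = 0.018.

0.018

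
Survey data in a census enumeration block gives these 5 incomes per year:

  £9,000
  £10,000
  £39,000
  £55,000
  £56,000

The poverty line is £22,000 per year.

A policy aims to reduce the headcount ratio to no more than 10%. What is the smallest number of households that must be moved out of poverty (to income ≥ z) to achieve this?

2 of the 5 households are poor, so H = 2/5 = 0.400.
A headcount ratio of at most 10% allows at most ⌊0.10 × 5⌋ = 0 poor households.
So at least 2 − 0 = 2 must be lifted.

2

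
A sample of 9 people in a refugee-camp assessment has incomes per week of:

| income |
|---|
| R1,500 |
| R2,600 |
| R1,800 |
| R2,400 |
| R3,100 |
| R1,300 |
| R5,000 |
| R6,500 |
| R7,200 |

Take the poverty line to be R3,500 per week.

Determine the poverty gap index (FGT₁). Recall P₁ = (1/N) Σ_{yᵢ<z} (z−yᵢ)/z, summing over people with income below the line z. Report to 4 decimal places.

Below z: R1,300, R1,500, R1,800, R2,400, R2,600, R3,100 (q = 6 of N = 9).
Gap ratios (z−y)/z: (3500−1300)/3500 = 0.6286; (3500−1500)/3500 = 0.5714; (3500−1800)/3500 = 0.4857; (3500−2400)/3500 = 0.3143; (3500−2600)/3500 = 0.2571; (3500−3100)/3500 = 0.1143.
Σ = 2.371429. Dividing by the full population N = 9 gives P₁ = 0.2635.

0.2635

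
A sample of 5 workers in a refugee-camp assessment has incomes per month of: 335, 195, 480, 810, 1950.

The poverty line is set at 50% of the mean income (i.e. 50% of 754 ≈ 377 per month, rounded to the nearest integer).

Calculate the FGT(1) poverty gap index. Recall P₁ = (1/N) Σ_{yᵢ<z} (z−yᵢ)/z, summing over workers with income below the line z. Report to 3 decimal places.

Below the line: 195, 335 (q = 2 of N = 5).
Relative gaps: (377−195)/377 = 0.4828; (377−335)/377 = 0.1114.
Sum of shortfalls = 0.594164; P₁ averages over all N: 0.594164 / 5 = 0.119.

0.119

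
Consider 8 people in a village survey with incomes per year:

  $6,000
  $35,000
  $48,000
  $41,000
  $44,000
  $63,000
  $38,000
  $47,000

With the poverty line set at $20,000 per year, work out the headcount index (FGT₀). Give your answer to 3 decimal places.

1 of the 8 people have income below $20,000.
H = 1/8 = 0.125.

0.125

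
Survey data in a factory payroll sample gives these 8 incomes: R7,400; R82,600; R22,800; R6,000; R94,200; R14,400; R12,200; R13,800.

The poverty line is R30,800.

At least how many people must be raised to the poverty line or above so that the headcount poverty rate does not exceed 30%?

4

Currently q = 6 of N = 8 are below the line (H = 0.750).
A headcount ratio of at most 30% allows at most ⌊0.30 × 8⌋ = 2 poor people.
So at least 6 − 2 = 4 must be lifted.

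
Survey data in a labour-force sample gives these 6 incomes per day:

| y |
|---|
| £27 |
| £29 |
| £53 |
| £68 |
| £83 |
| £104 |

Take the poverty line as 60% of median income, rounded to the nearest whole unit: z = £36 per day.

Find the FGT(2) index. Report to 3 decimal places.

0.017

Below z: £27, £29 (q = 2 of N = 6).
Shortfall ratios: (36−27)/36 = 0.2500; (36−29)/36 = 0.1944.
Squared: 0.0625; 0.0378.
Sum = 0.100309; P₂ = 0.100309 / 6 = 0.017.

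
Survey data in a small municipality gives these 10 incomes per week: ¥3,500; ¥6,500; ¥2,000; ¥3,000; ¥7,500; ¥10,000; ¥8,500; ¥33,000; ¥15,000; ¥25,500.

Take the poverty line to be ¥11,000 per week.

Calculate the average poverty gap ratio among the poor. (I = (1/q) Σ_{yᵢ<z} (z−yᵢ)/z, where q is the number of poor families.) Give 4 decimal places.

Incomes under z: ¥2,000, ¥3,000, ¥3,500, ¥6,500, ¥7,500, ¥8,500, ¥10,000 (q = 7 of N = 10).
Shortfall ratios (z−y)/z: 0.8182, 0.7273, 0.6818, 0.4091, 0.3182, 0.2273, 0.0909; sum = 3.272727.
I averages over the q = 7 poor units only: 3.272727 / 7 = 0.4675.

0.4675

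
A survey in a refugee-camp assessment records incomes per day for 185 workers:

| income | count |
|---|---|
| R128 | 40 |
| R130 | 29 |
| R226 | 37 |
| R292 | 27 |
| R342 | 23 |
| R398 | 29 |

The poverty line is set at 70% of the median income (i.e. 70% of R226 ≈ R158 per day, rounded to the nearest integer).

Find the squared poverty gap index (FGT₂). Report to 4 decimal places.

Below the line: 40×R128, 29×R130 (q = 69 of N = 185).
Normalized shortfalls: (158−128)/158 = 0.1899 (×40); (158−130)/158 = 0.1772 (×29).
Squared: 0.0361 (×40); 0.0314 (×29).
Sum = 2.352828; P₂ = 2.352828 / 185 = 0.0127.

0.0127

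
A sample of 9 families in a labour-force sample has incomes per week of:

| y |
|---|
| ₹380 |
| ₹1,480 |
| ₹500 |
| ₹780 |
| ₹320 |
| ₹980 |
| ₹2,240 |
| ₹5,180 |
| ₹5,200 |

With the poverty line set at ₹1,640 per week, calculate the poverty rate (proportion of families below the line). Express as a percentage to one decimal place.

6 of the 9 families have income below ₹1,640.
H = 6/9 = 66.7%.

66.7%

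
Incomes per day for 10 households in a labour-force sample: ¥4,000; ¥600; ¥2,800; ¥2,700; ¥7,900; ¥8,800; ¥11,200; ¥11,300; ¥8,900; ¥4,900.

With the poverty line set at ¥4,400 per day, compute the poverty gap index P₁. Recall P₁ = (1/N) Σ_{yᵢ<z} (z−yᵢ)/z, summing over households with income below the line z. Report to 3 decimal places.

0.170

Incomes under z: ¥600, ¥2,700, ¥2,800, ¥4,000 (q = 4 of N = 10).
Gap ratios (z−y)/z: (4400−600)/4400 = 0.8636; (4400−2700)/4400 = 0.3864; (4400−2800)/4400 = 0.3636; (4400−4000)/4400 = 0.0909.
Sum of shortfalls = 1.704545; P₁ averages over all N: 1.704545 / 10 = 0.170.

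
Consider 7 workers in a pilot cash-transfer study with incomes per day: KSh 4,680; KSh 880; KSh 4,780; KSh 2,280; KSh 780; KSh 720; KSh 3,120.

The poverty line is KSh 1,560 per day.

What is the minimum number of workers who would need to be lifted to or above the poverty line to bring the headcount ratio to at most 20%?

3 of the 7 workers are poor, so H = 3/7 = 0.429.
A headcount ratio of at most 20% allows at most ⌊0.20 × 7⌋ = 1 poor workers.
So at least 3 − 1 = 2 must be lifted.

2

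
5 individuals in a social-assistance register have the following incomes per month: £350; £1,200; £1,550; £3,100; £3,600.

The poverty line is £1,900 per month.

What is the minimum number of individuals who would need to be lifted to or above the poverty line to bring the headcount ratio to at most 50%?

Currently q = 3 of N = 5 are below the line (H = 0.600).
A headcount ratio of at most 50% allows at most ⌊0.50 × 5⌋ = 2 poor individuals.
So at least 3 − 2 = 1 must be lifted.

1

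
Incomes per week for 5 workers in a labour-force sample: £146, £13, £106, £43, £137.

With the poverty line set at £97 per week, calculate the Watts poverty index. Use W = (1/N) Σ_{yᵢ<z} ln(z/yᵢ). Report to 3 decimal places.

Incomes under z: £13, £43 (q = 2 of N = 5).
Log gaps: ln(97/13) = 2.0098; ln(97/43) = 0.8135.
W = 2.823272 / 5 = 0.565.

0.565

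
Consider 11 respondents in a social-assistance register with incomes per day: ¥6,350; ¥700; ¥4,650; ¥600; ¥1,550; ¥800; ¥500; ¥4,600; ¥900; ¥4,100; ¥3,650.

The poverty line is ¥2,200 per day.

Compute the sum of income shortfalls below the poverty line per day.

Below z: ¥500, ¥600, ¥700, ¥800, ¥900, ¥1,550 (q = 6 of N = 11).
Individual gaps: 2200−500 = 1700; 2200−600 = 1600; 2200−700 = 1500; 2200−800 = 1400; 2200−900 = 1300; 2200−1550 = 650.
Aggregate gap = ¥8,150.

¥8,150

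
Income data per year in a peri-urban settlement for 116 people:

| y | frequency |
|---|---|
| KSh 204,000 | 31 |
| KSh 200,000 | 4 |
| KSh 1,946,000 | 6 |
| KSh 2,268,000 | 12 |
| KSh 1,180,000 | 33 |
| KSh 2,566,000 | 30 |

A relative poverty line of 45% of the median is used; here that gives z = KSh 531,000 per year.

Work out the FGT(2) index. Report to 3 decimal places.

0.115

Poor units: 4×KSh 200,000, 31×KSh 204,000 (q = 35 of N = 116).
Gap ratios (z−y)/z: (531000−200000)/531000 = 0.6234 (×4); (531000−204000)/531000 = 0.6158 (×31).
Squared: 0.3886 (×4); 0.3792 (×31).
Sum = 13.310504; P₂ = 13.310504 / 116 = 0.115.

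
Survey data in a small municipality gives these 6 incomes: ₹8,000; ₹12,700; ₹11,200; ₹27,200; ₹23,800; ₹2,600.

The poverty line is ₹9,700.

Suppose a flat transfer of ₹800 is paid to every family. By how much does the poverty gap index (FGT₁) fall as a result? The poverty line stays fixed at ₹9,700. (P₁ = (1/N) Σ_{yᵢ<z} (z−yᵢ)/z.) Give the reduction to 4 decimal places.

0.0275

Before: below the line — ₹2,600, ₹8,000; poverty gap index (FGT₁) = 0.151203.
After the ₹800 transfer: below the line — ₹3,400, ₹8,800; poverty gap index (FGT₁) = 0.123711.
Reduction = 0.151203 − 0.123711 = 0.0275.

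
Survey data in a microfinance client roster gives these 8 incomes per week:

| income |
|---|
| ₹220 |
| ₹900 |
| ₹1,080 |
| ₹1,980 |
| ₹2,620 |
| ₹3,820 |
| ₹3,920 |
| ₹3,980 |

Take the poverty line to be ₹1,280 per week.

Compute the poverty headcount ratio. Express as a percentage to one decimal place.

3 of the 8 individuals have income below ₹1,280.
H = 3/8 = 37.5%.

37.5%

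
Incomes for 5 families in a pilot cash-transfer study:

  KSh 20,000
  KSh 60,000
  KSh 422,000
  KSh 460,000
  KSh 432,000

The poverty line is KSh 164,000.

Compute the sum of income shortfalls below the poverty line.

Incomes under z: KSh 20,000, KSh 60,000 (q = 2 of N = 5).
Individual gaps: 164000−20000 = 144000; 164000−60000 = 104000.
Aggregate gap = KSh 248,000.

KSh 248,000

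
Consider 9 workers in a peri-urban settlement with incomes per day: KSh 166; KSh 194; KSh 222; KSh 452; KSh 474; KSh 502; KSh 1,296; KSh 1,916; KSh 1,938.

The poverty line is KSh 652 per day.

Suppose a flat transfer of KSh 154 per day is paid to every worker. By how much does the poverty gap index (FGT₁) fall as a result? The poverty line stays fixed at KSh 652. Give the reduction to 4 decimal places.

0.1568

Before: below the line — KSh 166, KSh 194, KSh 222, KSh 452, KSh 474, KSh 502; poverty gap index (FGT₁) = 0.324131.
After the KSh 154 transfer: below the line — KSh 320, KSh 348, KSh 376, KSh 606, KSh 628; poverty gap index (FGT₁) = 0.167348.
Reduction = 0.324131 − 0.167348 = 0.1568.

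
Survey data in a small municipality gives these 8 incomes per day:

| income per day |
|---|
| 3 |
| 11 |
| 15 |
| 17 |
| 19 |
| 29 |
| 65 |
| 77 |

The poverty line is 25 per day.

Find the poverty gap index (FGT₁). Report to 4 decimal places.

0.3000

Below z: 3, 11, 15, 17, 19 (q = 5 of N = 8).
Gap ratios (z−y)/z: (25−3)/25 = 0.8800; (25−11)/25 = 0.5600; (25−15)/25 = 0.4000; (25−17)/25 = 0.3200; (25−19)/25 = 0.2400.
Σ = 2.400000. Dividing by the full population N = 8 gives P₁ = 0.3000.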